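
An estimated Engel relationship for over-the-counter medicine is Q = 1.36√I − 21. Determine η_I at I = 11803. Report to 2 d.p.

At I = 11803: Q = 126.753.
dQ/dI = 1.36/(2√I) = 0.00625911 at this income.
η = (dQ/dI)·(I/Q) = 0.00625911 × (11803/126.753) = 0.58.

0.58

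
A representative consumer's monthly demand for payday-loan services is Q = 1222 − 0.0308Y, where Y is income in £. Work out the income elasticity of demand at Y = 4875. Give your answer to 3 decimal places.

At Y = 4875: Q = 1071.850.
dQ/dY = −0.0308.
η = (dQ/dY)·(Y/Q) = -0.0308 × (4875/1071.850) = -0.140.

-0.140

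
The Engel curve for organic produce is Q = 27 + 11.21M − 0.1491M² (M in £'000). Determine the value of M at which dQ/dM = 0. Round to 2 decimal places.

37.59

dQ/dM = 11.21 − 0.2982M.
The good is inferior where dQ/dM < 0. Setting dQ/dM = 0 gives M = 11.21 / 0.2982 = 37.59.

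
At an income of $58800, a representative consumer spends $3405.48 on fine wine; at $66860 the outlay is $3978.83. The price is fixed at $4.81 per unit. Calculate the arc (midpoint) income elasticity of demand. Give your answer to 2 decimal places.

1.21

With a constant price, Q₁ = 3405.48/4.81 = 708.000 and Q₂ = 3978.83/4.81 = 827.200 (equivalently, work directly with expenditure since P cancels).
Midpoint %ΔQ = (3978.83 − 3405.48)/3692.16 = 0.15529; midpoint %ΔI = (66860 − 58800)/62830 = 0.12828.
η = 0.15529 / 0.12828 = 1.21.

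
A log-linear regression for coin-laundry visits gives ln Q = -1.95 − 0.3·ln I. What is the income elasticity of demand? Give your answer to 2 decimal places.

-0.30

In a log-linear demand, the coefficient on ln I is the income elasticity.
So η = -0.30.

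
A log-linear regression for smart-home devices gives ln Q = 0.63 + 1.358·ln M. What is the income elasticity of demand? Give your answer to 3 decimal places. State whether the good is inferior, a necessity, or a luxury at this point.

In a log-linear demand, the coefficient on ln M is the income elasticity.
So η = 1.358.
η > 1 ⇒ luxury.

1.358 (luxury)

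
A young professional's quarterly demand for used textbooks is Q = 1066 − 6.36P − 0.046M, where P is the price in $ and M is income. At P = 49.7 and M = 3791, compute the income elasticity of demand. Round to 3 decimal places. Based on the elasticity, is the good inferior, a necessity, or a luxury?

-0.303 (inferior good)

At P = 49.7, M = 3791: Q = 575.522.
Holding P constant, ∂Q/∂M = −0.046.
η_M = (∂Q/∂M)·(M/Q) = -0.046 × (3791/575.522) = -0.303.
Since η < 0, this is an inferior good.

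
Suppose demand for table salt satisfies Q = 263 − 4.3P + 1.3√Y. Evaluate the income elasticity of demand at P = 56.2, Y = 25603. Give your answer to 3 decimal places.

At P = 56.2, Y = 25603: Q = 229.352.
Holding P constant, ∂Q/∂Y = 1.3/(2√Y) = 0.00406226.
η_Y = (∂Q/∂Y)·(Y/Q) = 0.00406226 × (25603/229.352) = 0.453.

0.453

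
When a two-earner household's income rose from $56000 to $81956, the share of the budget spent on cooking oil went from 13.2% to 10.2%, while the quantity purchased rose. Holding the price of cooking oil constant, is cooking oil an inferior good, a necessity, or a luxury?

necessity

Quantity rises but the budget share falls as income rises, so 0 < η < 1.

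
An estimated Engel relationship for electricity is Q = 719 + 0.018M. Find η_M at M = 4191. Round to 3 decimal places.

At M = 4191: Q = 794.438.
dQ/dM = 0.018.
η = (dQ/dM)·(M/Q) = 0.018 × (4191/794.438) = 0.095.

0.095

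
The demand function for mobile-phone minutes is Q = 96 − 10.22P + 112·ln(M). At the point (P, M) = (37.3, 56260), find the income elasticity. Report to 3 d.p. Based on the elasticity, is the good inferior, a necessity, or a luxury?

0.119 (necessity)

At P = 37.3, M = 56260: Q = 939.821.
Holding P constant, ∂Q/∂M = 112/M = 0.00199076.
η_M = (∂Q/∂M)·(M/Q) = 0.00199076 × (56260/939.821) = 0.119.
Since 0 < η < 1, this is a necessity.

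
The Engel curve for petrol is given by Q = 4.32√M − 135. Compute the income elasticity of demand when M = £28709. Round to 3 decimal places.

0.613

At M = 28709: Q = 596.969.
dQ/dM = 4.32/(2√M) = 0.0127481 at this income.
η = (dQ/dM)·(M/Q) = 0.0127481 × (28709/596.969) = 0.613.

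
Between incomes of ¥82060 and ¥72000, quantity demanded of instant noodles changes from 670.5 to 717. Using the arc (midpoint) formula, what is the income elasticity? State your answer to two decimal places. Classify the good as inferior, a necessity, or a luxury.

ΔQ = 717 − 670.5 = 46.5; midpoint Q̄ = (670.5 + 717)/2 = 693.75.
ΔI = 72000 − 82060 = -10060; midpoint Ī = (82060 + 72000)/2 = 77030.
η = (ΔQ/Q̄) ÷ (ΔI/Ī) = (46.5/693.75) ÷ (-10060/77030) = -0.51.
η < 0 ⇒ inferior good.

-0.51 (inferior good)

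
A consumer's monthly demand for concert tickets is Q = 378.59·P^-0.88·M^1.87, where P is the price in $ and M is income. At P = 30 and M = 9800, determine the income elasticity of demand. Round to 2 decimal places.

1.87

For a multiplicative demand Q = A·P^α·M^β, the income elasticity is β everywhere.
Here β = 1.87, so η = 1.87.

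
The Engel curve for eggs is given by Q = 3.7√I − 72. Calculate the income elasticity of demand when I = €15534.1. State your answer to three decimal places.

0.593

At I = 15534.1: Q = 389.153.
dQ/dI = 3.7/(2√I) = 0.0148432 at this income.
η = (dQ/dI)·(I/Q) = 0.0148432 × (15534.1/389.153) = 0.593.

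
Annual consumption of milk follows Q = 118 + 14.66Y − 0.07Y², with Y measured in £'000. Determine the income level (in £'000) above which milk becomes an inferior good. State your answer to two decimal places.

104.71

dQ/dY = 14.66 − 0.14Y.
The good is inferior where dQ/dY < 0. Setting dQ/dY = 0 gives Y = 14.66 / 0.14 = 104.71.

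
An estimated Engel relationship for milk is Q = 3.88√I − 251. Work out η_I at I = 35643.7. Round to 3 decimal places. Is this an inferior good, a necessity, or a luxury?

0.761 (necessity)

At I = 35643.7: Q = 481.526.
dQ/dI = 3.88/(2√I) = 0.0102757 at this income.
η = (dQ/dI)·(I/Q) = 0.0102757 × (35643.7/481.526) = 0.761.
Since 0 < η < 1, the good is a necessity.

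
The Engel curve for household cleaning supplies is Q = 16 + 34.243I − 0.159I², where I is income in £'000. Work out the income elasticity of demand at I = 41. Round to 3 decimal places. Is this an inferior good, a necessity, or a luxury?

At I = 41: Q = 1152.6840.
dQ/dI = 34.243 − 0.318I = 21.20500.
η = (dQ/dI)·(I/Q) = 21.20500 × (41/1152.6840) = 0.754.
0 < η < 1 ⇒ necessity.

0.754 (necessity)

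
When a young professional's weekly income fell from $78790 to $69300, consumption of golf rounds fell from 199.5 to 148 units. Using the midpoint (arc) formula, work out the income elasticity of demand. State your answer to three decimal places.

2.313

ΔQ = 148 − 199.5 = -51.5; midpoint Q̄ = (199.5 + 148)/2 = 173.75.
ΔI = 69300 − 78790 = -9490; midpoint Ī = (78790 + 69300)/2 = 74045.
η = (ΔQ/Q̄) ÷ (ΔI/Ī) = (-51.5/173.75) ÷ (-9490/74045) = 2.313.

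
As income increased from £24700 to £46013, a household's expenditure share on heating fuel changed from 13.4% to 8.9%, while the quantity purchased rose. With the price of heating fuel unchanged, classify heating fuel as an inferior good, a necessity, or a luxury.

Quantity rises but the budget share falls as income rises, so 0 < η < 1.

necessity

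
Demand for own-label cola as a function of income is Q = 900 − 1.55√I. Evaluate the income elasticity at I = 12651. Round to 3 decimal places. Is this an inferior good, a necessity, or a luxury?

At I = 12651: Q = 725.661.
dQ/dI = -1.55/(2√I) = -0.00689032 at this income.
η = (dQ/dI)·(I/Q) = -0.00689032 × (12651/725.661) = -0.120.
Since η < 0, the good is an inferior good.

-0.120 (inferior good)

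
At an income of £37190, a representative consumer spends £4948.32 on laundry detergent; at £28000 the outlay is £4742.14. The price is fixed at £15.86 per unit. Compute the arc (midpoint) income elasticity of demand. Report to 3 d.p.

With a constant price, Q₁ = 4948.32/15.86 = 312.000 and Q₂ = 4742.14/15.86 = 299.000 (equivalently, work directly with expenditure since P cancels).
Midpoint %ΔQ = (4742.14 − 4948.32)/4845.23 = -0.04255; midpoint %ΔI = (28000 − 37190)/32595 = -0.28195.
η = -0.04255 / -0.28195 = 0.151.

0.151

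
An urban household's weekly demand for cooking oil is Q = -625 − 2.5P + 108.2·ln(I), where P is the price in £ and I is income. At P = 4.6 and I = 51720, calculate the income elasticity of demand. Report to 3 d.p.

At P = 4.6, I = 51720: Q = 537.860.
Holding P constant, ∂Q/∂I = 108.2/I = 0.00209203.
η_I = (∂Q/∂I)·(I/Q) = 0.00209203 × (51720/537.860) = 0.201.

0.201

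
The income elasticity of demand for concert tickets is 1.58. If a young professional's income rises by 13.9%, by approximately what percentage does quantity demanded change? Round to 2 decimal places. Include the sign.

%ΔQ ≈ η × %ΔI = 1.58 × 13.9% = 21.96%.

21.96%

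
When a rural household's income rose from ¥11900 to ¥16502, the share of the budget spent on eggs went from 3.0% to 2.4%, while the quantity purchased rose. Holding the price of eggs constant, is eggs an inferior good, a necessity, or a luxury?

necessity

Quantity rises but the budget share falls as income rises, so 0 < η < 1.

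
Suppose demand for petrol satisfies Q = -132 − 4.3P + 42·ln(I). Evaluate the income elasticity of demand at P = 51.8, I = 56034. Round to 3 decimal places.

0.402

At P = 51.8, I = 56034: Q = 104.476.
Holding P constant, ∂Q/∂I = 42/I = 0.000749545.
η_I = (∂Q/∂I)·(I/Q) = 0.000749545 × (56034/104.476) = 0.402.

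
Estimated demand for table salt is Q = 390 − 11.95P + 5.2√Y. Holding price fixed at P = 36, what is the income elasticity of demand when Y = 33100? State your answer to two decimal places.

At P = 36, Y = 33100: Q = 905.857.
Holding P constant, ∂Q/∂Y = 5.2/(2√Y) = 0.0142909.
η_Y = (∂Q/∂Y)·(Y/Q) = 0.0142909 × (33100/905.857) = 0.52.

0.52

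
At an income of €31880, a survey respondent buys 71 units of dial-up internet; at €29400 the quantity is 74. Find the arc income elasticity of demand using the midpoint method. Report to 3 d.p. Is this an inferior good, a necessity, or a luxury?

ΔQ = 74 − 71 = 3; midpoint Q̄ = (71 + 74)/2 = 72.5.
ΔI = 29400 − 31880 = -2480; midpoint Ī = (31880 + 29400)/2 = 30640.
η = (ΔQ/Q̄) ÷ (ΔI/Ī) = (3/72.5) ÷ (-2480/30640) = -0.511.
η < 0 ⇒ inferior good.

-0.511 (inferior good)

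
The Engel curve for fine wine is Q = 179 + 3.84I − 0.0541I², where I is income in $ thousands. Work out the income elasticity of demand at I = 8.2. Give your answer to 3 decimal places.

0.117

At I = 8.2: Q = 206.8503.
dQ/dI = 3.84 − 0.1082I = 2.95276.
η = (dQ/dI)·(I/Q) = 2.95276 × (8.2/206.8503) = 0.117.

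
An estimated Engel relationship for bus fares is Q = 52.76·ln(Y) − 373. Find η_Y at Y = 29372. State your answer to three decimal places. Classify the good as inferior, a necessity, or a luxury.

At Y = 29372: Q = 169.784.
dQ/dY = 52.76/Y = 0.00179627 at this income.
η = (dQ/dY)·(Y/Q) = 0.00179627 × (29372/169.784) = 0.311.
Since 0 < η < 1, the good is a necessity.

0.311 (necessity)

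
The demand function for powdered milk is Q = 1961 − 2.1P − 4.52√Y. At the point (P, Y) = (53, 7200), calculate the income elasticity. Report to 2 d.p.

At P = 53, Y = 7200: Q = 1466.165.
Holding P constant, ∂Q/∂Y = -4.52/(2√Y) = -0.0266344.
η_Y = (∂Q/∂Y)·(Y/Q) = -0.0266344 × (7200/1466.165) = -0.13.

-0.13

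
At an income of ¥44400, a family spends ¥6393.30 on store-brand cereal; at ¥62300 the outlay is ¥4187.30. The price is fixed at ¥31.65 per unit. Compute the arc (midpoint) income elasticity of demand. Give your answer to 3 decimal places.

-1.243

With a constant price, Q₁ = 6393.30/31.65 = 202.000 and Q₂ = 4187.30/31.65 = 132.300 (equivalently, work directly with expenditure since P cancels).
Midpoint %ΔQ = (4187.30 − 6393.30)/5290.30 = -0.41699; midpoint %ΔI = (62300 − 44400)/53350 = 0.33552.
η = -0.41699 / 0.33552 = -1.243.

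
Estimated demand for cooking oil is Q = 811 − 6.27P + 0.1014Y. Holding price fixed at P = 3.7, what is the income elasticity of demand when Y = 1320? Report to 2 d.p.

At P = 3.7, Y = 1320: Q = 921.649.
Holding P constant, ∂Q/∂Y = 0.1014.
η_Y = (∂Q/∂Y)·(Y/Q) = 0.1014 × (1320/921.649) = 0.15.

0.15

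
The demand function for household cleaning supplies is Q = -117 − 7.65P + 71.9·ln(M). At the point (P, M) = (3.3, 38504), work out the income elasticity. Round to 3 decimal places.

0.117

At P = 3.3, M = 38504: Q = 616.912.
Holding P constant, ∂Q/∂M = 71.9/M = 0.00186734.
η_M = (∂Q/∂M)·(M/Q) = 0.00186734 × (38504/616.912) = 0.117.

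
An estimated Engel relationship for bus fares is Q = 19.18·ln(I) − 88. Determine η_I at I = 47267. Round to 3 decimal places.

0.162

At I = 47267: Q = 118.445.
dQ/dI = 19.18/I = 0.00040578 at this income.
η = (dQ/dI)·(I/Q) = 0.00040578 × (47267/118.445) = 0.162.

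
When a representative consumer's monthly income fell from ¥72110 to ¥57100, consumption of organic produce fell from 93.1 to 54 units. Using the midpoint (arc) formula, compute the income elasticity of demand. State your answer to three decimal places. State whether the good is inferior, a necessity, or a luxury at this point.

ΔQ = 54 − 93.1 = -39.1; midpoint Q̄ = (93.1 + 54)/2 = 73.55.
ΔI = 57100 − 72110 = -15010; midpoint Ī = (72110 + 57100)/2 = 64605.
η = (ΔQ/Q̄) ÷ (ΔI/Ī) = (-39.1/73.55) ÷ (-15010/64605) = 2.288.
η > 1 ⇒ luxury.

2.288 (luxury)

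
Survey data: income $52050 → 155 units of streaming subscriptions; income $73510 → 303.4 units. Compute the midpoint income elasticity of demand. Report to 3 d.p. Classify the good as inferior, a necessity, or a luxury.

1.894 (luxury)

ΔQ = 303.4 − 155 = 148.4; midpoint Q̄ = (155 + 303.4)/2 = 229.2.
ΔI = 73510 − 52050 = 21460; midpoint Ī = (52050 + 73510)/2 = 62780.
η = (ΔQ/Q̄) ÷ (ΔI/Ī) = (148.4/229.2) ÷ (21460/62780) = 1.894.
η > 1 ⇒ luxury.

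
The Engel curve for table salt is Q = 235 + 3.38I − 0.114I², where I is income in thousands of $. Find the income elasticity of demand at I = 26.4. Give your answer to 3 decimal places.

-0.285

At I = 26.4: Q = 244.7786.
dQ/dI = 3.38 − 0.228I = -2.63920.
η = (dQ/dI)·(I/Q) = -2.63920 × (26.4/244.7786) = -0.285.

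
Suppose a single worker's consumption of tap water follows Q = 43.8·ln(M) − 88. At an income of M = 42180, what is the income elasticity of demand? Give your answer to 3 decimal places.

0.116

At M = 42180: Q = 378.457.
dQ/dM = 43.8/M = 0.00103841 at this income.
η = (dQ/dM)·(M/Q) = 0.00103841 × (42180/378.457) = 0.116.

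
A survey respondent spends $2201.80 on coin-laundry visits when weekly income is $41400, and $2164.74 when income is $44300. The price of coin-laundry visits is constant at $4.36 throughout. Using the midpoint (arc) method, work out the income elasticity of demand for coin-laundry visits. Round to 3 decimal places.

-0.251

With a constant price, Q₁ = 2201.80/4.36 = 505.000 and Q₂ = 2164.74/4.36 = 496.500 (equivalently, work directly with expenditure since P cancels).
Midpoint %ΔQ = (2164.74 − 2201.80)/2183.27 = -0.01697; midpoint %ΔI = (44300 − 41400)/42850 = 0.06768.
η = -0.01697 / 0.06768 = -0.251.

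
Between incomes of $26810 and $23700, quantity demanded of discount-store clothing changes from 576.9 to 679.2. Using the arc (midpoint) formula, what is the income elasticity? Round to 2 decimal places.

-1.32

ΔQ = 679.2 − 576.9 = 102.3; midpoint Q̄ = (576.9 + 679.2)/2 = 628.05.
ΔI = 23700 − 26810 = -3110; midpoint Ī = (26810 + 23700)/2 = 25255.
η = (ΔQ/Q̄) ÷ (ΔI/Ī) = (102.3/628.05) ÷ (-3110/25255) = -1.32.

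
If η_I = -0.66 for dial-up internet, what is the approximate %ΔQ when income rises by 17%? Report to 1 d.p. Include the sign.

%ΔQ ≈ η × %ΔI = -0.66 × 17% = -11.2%.

-11.2%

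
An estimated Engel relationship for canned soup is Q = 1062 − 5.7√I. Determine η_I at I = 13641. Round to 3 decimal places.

At I = 13641: Q = 396.270.
dQ/dI = -5.7/(2√I) = -0.0244018 at this income.
η = (dQ/dI)·(I/Q) = -0.0244018 × (13641/396.270) = -0.840.

-0.840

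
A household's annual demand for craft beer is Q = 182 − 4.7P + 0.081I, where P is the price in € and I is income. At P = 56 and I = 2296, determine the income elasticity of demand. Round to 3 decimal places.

1.775

At P = 56, I = 2296: Q = 104.776.
Holding P constant, ∂Q/∂I = 0.081.
η_I = (∂Q/∂I)·(I/Q) = 0.081 × (2296/104.776) = 1.775.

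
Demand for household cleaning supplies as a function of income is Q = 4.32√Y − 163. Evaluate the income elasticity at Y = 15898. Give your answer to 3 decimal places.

0.714

At Y = 15898: Q = 381.697.
dQ/dY = 4.32/(2√Y) = 0.017131 at this income.
η = (dQ/dY)·(Y/Q) = 0.017131 × (15898/381.697) = 0.714.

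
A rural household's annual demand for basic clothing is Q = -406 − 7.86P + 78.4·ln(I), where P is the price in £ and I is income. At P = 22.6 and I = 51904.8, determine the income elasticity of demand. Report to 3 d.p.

0.293

At P = 22.6, I = 51904.8: Q = 267.566.
Holding P constant, ∂Q/∂I = 78.4/I = 0.00151046.
η_I = (∂Q/∂I)·(I/Q) = 0.00151046 × (51904.8/267.566) = 0.293.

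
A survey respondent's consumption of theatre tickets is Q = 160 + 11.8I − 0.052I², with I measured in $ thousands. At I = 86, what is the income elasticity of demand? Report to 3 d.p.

At I = 86: Q = 790.2080.
dQ/dI = 11.8 − 0.104I = 2.85600.
η = (dQ/dI)·(I/Q) = 2.85600 × (86/790.2080) = 0.311.

0.311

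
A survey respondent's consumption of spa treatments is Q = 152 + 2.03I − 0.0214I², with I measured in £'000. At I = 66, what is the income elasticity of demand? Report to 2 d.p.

-0.27

At I = 66: Q = 192.7616.
dQ/dI = 2.03 − 0.0428I = -0.79480.
η = (dQ/dI)·(I/Q) = -0.79480 × (66/192.7616) = -0.27.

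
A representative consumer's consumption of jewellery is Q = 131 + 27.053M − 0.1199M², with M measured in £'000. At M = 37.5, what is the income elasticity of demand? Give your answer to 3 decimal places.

At M = 37.5: Q = 976.8781.
dQ/dM = 27.053 − 0.2398M = 18.06050.
η = (dQ/dM)·(M/Q) = 18.06050 × (37.5/976.8781) = 0.693.

0.693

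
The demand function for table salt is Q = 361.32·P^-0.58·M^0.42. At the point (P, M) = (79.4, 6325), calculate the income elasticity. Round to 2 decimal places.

0.42

For a multiplicative demand Q = A·P^α·M^β, the income elasticity is β everywhere.
Here β = 0.42, so η = 0.42.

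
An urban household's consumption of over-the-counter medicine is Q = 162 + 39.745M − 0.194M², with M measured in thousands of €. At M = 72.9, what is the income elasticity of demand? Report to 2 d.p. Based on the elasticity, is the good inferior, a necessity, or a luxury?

At M = 72.9: Q = 2028.4150.
dQ/dM = 39.745 − 0.388M = 11.45980.
η = (dQ/dM)·(M/Q) = 11.45980 × (72.9/2028.4150) = 0.41.
0 < η < 1 ⇒ necessity.

0.41 (necessity)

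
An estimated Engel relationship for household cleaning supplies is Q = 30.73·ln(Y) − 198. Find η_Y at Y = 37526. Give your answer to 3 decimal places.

0.245

At Y = 37526: Q = 125.673.
dQ/dY = 30.73/Y = 0.000818899 at this income.
η = (dQ/dY)·(Y/Q) = 0.000818899 × (37526/125.673) = 0.245.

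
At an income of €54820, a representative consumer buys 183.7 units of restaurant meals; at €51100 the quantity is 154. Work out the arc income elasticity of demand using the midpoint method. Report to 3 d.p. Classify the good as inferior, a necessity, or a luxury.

2.504 (luxury)

ΔQ = 154 − 183.7 = -29.7; midpoint Q̄ = (183.7 + 154)/2 = 168.85.
ΔI = 51100 − 54820 = -3720; midpoint Ī = (54820 + 51100)/2 = 52960.
η = (ΔQ/Q̄) ÷ (ΔI/Ī) = (-29.7/168.85) ÷ (-3720/52960) = 2.504.
η > 1 ⇒ luxury.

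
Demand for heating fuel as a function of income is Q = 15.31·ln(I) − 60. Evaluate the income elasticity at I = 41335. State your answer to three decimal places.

At I = 41335: Q = 102.737.
dQ/dI = 15.31/I = 0.000370388 at this income.
η = (dQ/dI)·(I/Q) = 0.000370388 × (41335/102.737) = 0.149.

0.149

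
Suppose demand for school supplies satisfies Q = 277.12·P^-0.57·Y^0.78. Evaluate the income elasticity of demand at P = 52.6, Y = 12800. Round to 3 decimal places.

0.780

For a multiplicative demand Q = A·P^α·Y^β, the income elasticity is β everywhere.
Here β = 0.78, so η = 0.780.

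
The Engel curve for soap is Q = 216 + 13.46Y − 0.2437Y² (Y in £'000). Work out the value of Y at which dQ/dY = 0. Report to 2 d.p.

27.62

dQ/dY = 13.46 − 0.4874Y.
The good is inferior where dQ/dY < 0. Setting dQ/dY = 0 gives Y = 13.46 / 0.4874 = 27.62.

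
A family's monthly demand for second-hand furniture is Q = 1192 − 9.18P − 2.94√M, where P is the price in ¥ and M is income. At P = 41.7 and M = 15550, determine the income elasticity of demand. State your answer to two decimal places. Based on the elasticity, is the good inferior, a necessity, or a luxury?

-0.41 (inferior good)

At P = 41.7, M = 15550: Q = 442.577.
Holding P constant, ∂Q/∂M = -2.94/(2√M) = -0.0117883.
η_M = (∂Q/∂M)·(M/Q) = -0.0117883 × (15550/442.577) = -0.41.
Since η < 0, this is an inferior good.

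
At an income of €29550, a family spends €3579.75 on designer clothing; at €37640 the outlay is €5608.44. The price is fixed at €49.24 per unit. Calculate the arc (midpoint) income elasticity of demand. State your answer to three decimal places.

With a constant price, Q₁ = 3579.75/49.24 = 72.700 and Q₂ = 5608.44/49.24 = 113.900 (equivalently, work directly with expenditure since P cancels).
Midpoint %ΔQ = (5608.44 − 3579.75)/4594.09 = 0.44159; midpoint %ΔI = (37640 − 29550)/33595 = 0.24081.
η = 0.44159 / 0.24081 = 1.834.

1.834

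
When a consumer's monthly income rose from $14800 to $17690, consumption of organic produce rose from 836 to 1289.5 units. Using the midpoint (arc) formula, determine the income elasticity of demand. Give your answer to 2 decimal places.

ΔQ = 1289.5 − 836 = 453.5; midpoint Q̄ = (836 + 1289.5)/2 = 1062.75.
ΔI = 17690 − 14800 = 2890; midpoint Ī = (14800 + 17690)/2 = 16245.
η = (ΔQ/Q̄) ÷ (ΔI/Ī) = (453.5/1062.75) ÷ (2890/16245) = 2.40.

2.40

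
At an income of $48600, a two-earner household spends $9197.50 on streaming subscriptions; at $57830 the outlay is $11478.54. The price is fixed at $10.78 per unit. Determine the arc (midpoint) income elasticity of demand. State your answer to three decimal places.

With a constant price, Q₁ = 9197.50/10.78 = 853.200 and Q₂ = 11478.54/10.78 = 1064.800 (equivalently, work directly with expenditure since P cancels).
Midpoint %ΔQ = (11478.54 − 9197.50)/10338.02 = 0.22065; midpoint %ΔI = (57830 − 48600)/53215 = 0.17345.
η = 0.22065 / 0.17345 = 1.272.

1.272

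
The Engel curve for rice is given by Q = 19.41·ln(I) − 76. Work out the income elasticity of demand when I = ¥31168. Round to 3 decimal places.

0.155

At I = 31168: Q = 124.838.
dQ/dI = 19.41/I = 0.000622754 at this income.
η = (dQ/dI)·(I/Q) = 0.000622754 × (31168/124.838) = 0.155.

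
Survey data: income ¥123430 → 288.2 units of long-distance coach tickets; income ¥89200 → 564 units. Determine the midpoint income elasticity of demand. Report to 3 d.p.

-2.010

ΔQ = 564 − 288.2 = 275.8; midpoint Q̄ = (288.2 + 564)/2 = 426.1.
ΔI = 89200 − 123430 = -34230; midpoint Ī = (123430 + 89200)/2 = 106315.
η = (ΔQ/Q̄) ÷ (ΔI/Ī) = (275.8/426.1) ÷ (-34230/106315) = -2.010.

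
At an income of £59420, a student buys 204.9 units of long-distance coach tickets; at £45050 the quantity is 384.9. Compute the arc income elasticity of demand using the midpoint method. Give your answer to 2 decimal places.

-2.22

ΔQ = 384.9 − 204.9 = 180; midpoint Q̄ = (204.9 + 384.9)/2 = 294.9.
ΔI = 45050 − 59420 = -14370; midpoint Ī = (59420 + 45050)/2 = 52235.
η = (ΔQ/Q̄) ÷ (ΔI/Ī) = (180/294.9) ÷ (-14370/52235) = -2.22.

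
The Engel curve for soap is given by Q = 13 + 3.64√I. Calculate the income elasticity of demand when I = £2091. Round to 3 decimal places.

0.464

At I = 2091: Q = 179.448.
dQ/dI = 3.64/(2√I) = 0.039801 at this income.
η = (dQ/dI)·(I/Q) = 0.039801 × (2091/179.448) = 0.464.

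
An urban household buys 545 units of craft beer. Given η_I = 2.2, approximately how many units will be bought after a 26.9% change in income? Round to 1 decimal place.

%ΔQ ≈ η × %ΔI = 2.2 × 26.9% = 59.18%.
New Q ≈ 545 × (1 + 0.5918) = 867.5.

867.5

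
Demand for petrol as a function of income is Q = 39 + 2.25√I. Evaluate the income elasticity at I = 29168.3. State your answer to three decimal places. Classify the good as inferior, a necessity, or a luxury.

At I = 29168.3: Q = 423.271.
dQ/dI = 2.25/(2√I) = 0.00658714 at this income.
η = (dQ/dI)·(I/Q) = 0.00658714 × (29168.3/423.271) = 0.454.
Since 0 < η < 1, the good is a necessity.

0.454 (necessity)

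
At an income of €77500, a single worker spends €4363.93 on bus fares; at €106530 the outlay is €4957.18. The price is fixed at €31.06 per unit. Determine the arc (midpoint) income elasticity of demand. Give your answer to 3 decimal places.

With a constant price, Q₁ = 4363.93/31.06 = 140.500 and Q₂ = 4957.18/31.06 = 159.600 (equivalently, work directly with expenditure since P cancels).
Midpoint %ΔQ = (4957.18 − 4363.93)/4660.56 = 0.12729; midpoint %ΔI = (106530 − 77500)/92015 = 0.31549.
η = 0.12729 / 0.31549 = 0.403.

0.403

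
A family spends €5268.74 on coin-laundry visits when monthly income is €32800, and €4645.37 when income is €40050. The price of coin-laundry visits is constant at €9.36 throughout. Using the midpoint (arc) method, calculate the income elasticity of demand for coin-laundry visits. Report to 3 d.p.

With a constant price, Q₁ = 5268.74/9.36 = 562.900 and Q₂ = 4645.37/9.36 = 496.300 (equivalently, work directly with expenditure since P cancels).
Midpoint %ΔQ = (4645.37 − 5268.74)/4957.06 = -0.12575; midpoint %ΔI = (40050 − 32800)/36425 = 0.19904.
η = -0.12575 / 0.19904 = -0.632.

-0.632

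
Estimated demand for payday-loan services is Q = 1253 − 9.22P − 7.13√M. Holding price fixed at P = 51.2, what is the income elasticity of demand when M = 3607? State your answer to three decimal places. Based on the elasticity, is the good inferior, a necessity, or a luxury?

-0.607 (inferior good)

At P = 51.2, M = 3607: Q = 352.720.
Holding P constant, ∂Q/∂M = -7.13/(2√M) = -0.059359.
η_M = (∂Q/∂M)·(M/Q) = -0.059359 × (3607/352.720) = -0.607.
Since η < 0, this is an inferior good.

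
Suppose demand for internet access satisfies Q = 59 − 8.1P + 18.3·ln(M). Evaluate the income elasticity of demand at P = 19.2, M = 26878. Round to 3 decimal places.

At P = 19.2, M = 26878: Q = 90.123.
Holding P constant, ∂Q/∂M = 18.3/M = 0.000680854.
η_M = (∂Q/∂M)·(M/Q) = 0.000680854 × (26878/90.123) = 0.203.

0.203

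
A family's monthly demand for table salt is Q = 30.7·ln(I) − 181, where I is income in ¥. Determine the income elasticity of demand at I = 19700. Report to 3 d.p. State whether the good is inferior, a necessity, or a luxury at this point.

At I = 19700: Q = 122.573.
dQ/dI = 30.7/I = 0.00155838 at this income.
η = (dQ/dI)·(I/Q) = 0.00155838 × (19700/122.573) = 0.250.
Since 0 < η < 1, the good is a necessity.

0.250 (necessity)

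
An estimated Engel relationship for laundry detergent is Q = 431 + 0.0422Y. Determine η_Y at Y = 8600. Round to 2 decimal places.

0.46

At Y = 8600: Q = 793.920.
dQ/dY = 0.0422.
η = (dQ/dY)·(Y/Q) = 0.0422 × (8600/793.920) = 0.46.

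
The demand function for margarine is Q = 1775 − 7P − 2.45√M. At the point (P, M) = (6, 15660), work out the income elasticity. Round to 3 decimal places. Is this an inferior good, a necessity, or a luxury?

-0.107 (inferior good)

At P = 6, M = 15660: Q = 1426.407.
Holding P constant, ∂Q/∂M = -2.45/(2√M) = -0.00978904.
η_M = (∂Q/∂M)·(M/Q) = -0.00978904 × (15660/1426.407) = -0.107.
Since η < 0, this is an inferior good.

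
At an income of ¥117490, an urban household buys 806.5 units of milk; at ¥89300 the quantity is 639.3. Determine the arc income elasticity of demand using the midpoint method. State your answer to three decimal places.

0.848

ΔQ = 639.3 − 806.5 = -167.2; midpoint Q̄ = (806.5 + 639.3)/2 = 722.9.
ΔI = 89300 − 117490 = -28190; midpoint Ī = (117490 + 89300)/2 = 103395.
η = (ΔQ/Q̄) ÷ (ΔI/Ī) = (-167.2/722.9) ÷ (-28190/103395) = 0.848.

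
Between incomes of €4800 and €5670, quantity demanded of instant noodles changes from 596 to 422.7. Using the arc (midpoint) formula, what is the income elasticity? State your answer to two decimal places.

ΔQ = 422.7 − 596 = -173.3; midpoint Q̄ = (596 + 422.7)/2 = 509.35.
ΔI = 5670 − 4800 = 870; midpoint Ī = (4800 + 5670)/2 = 5235.
η = (ΔQ/Q̄) ÷ (ΔI/Ī) = (-173.3/509.35) ÷ (870/5235) = -2.05.

-2.05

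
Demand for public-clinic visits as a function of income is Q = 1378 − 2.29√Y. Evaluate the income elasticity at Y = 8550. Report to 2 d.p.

At Y = 8550: Q = 1166.252.
dQ/dY = -2.29/(2√Y) = -0.0123829 at this income.
η = (dQ/dY)·(Y/Q) = -0.0123829 × (8550/1166.252) = -0.09.

-0.09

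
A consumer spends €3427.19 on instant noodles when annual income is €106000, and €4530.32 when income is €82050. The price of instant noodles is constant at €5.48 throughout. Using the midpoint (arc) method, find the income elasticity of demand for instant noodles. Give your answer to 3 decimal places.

With a constant price, Q₁ = 3427.19/5.48 = 625.400 and Q₂ = 4530.32/5.48 = 826.701 (equivalently, work directly with expenditure since P cancels).
Midpoint %ΔQ = (4530.32 − 3427.19)/3978.76 = 0.27726; midpoint %ΔI = (82050 − 106000)/94025 = -0.25472.
η = 0.27726 / -0.25472 = -1.088.

-1.088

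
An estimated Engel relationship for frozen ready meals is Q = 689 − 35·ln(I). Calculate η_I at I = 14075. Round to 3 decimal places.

-0.099

At I = 14075: Q = 354.675.
dQ/dI = -35/I = -0.00248668 at this income.
η = (dQ/dI)·(I/Q) = -0.00248668 × (14075/354.675) = -0.099.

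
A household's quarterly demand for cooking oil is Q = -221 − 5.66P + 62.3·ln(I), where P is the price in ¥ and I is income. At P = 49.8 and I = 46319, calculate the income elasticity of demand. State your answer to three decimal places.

0.374

At P = 49.8, I = 46319: Q = 166.440.
Holding P constant, ∂Q/∂I = 62.3/I = 0.00134502.
η_I = (∂Q/∂I)·(I/Q) = 0.00134502 × (46319/166.440) = 0.374.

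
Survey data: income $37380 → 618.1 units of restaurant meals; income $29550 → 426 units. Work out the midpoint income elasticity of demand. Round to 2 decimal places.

1.57

ΔQ = 426 − 618.1 = -192.1; midpoint Q̄ = (618.1 + 426)/2 = 522.05.
ΔI = 29550 − 37380 = -7830; midpoint Ī = (37380 + 29550)/2 = 33465.
η = (ΔQ/Q̄) ÷ (ΔI/Ī) = (-192.1/522.05) ÷ (-7830/33465) = 1.57.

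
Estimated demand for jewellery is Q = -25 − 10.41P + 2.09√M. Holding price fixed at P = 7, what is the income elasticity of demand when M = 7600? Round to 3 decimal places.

At P = 7, M = 7600: Q = 84.332.
Holding P constant, ∂Q/∂M = 2.09/(2√M) = 0.011987.
η_M = (∂Q/∂M)·(M/Q) = 0.011987 × (7600/84.332) = 1.080.

1.080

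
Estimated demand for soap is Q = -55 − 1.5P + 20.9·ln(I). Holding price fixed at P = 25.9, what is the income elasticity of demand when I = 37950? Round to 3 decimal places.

0.165

At P = 25.9, I = 37950: Q = 126.520.
Holding P constant, ∂Q/∂I = 20.9/I = 0.000550725.
η_I = (∂Q/∂I)·(I/Q) = 0.000550725 × (37950/126.520) = 0.165.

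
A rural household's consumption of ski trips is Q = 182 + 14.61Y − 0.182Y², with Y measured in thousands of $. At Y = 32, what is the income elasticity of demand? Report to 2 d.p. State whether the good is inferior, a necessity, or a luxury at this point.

At Y = 32: Q = 463.1520.
dQ/dY = 14.61 − 0.364Y = 2.96200.
η = (dQ/dY)·(Y/Q) = 2.96200 × (32/463.1520) = 0.20.
0 < η < 1 ⇒ necessity.

0.20 (necessity)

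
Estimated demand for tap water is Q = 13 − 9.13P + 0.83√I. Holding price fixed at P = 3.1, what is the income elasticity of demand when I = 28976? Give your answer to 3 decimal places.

At P = 3.1, I = 28976: Q = 125.982.
Holding P constant, ∂Q/∂I = 0.83/(2√I) = 0.00243797.
η_I = (∂Q/∂I)·(I/Q) = 0.00243797 × (28976/125.982) = 0.561.

0.561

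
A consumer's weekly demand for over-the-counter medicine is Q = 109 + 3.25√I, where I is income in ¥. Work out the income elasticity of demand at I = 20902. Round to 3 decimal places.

At I = 20902: Q = 578.870.
dQ/dI = 3.25/(2√I) = 0.0112398 at this income.
η = (dQ/dI)·(I/Q) = 0.0112398 × (20902/578.870) = 0.406.

0.406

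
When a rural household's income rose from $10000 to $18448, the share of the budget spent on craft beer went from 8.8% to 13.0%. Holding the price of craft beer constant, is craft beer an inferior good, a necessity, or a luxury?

The budget share rises as income rises, so η > 1.

luxury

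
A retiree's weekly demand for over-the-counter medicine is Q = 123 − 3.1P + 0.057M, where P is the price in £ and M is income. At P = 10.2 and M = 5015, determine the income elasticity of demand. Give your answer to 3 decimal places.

0.758

At P = 10.2, M = 5015: Q = 377.235.
Holding P constant, ∂Q/∂M = 0.057.
η_M = (∂Q/∂M)·(M/Q) = 0.057 × (5015/377.235) = 0.758.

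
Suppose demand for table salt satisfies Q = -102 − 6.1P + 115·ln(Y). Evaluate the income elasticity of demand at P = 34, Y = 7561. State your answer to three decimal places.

At P = 34, Y = 7561: Q = 717.637.
Holding P constant, ∂Q/∂Y = 115/Y = 0.0152096.
η_Y = (∂Q/∂Y)·(Y/Q) = 0.0152096 × (7561/717.637) = 0.160.

0.160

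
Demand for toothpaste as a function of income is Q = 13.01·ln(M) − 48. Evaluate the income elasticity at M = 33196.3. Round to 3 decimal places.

0.149

At M = 33196.3: Q = 87.437.
dQ/dM = 13.01/M = 0.000391911 at this income.
η = (dQ/dM)·(M/Q) = 0.000391911 × (33196.3/87.437) = 0.149.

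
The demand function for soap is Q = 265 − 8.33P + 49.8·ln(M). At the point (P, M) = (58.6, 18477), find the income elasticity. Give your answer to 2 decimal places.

At P = 58.6, M = 18477: Q = 266.111.
Holding P constant, ∂Q/∂M = 49.8/M = 0.00269524.
η_M = (∂Q/∂M)·(M/Q) = 0.00269524 × (18477/266.111) = 0.19.

0.19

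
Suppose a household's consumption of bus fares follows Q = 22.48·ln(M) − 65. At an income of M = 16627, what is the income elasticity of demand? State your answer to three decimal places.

At M = 16627: Q = 153.478.
dQ/dM = 22.48/M = 0.00135202 at this income.
η = (dQ/dM)·(M/Q) = 0.00135202 × (16627/153.478) = 0.146.

0.146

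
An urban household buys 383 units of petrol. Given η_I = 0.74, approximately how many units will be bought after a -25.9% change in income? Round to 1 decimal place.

309.6

%ΔQ ≈ η × %ΔI = 0.74 × (-25.9%) = -19.166%.
New Q ≈ 383 × (1 − 0.19166) = 309.6.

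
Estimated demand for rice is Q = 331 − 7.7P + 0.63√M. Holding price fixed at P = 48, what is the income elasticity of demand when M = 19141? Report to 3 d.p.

At P = 48, M = 19141: Q = 48.561.
Holding P constant, ∂Q/∂M = 0.63/(2√M) = 0.00227682.
η_M = (∂Q/∂M)·(M/Q) = 0.00227682 × (19141/48.561) = 0.897.

0.897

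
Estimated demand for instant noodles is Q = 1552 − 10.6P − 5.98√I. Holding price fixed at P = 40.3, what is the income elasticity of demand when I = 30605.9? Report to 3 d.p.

-6.651

At P = 40.3, I = 30605.9: Q = 78.646.
Holding P constant, ∂Q/∂I = -5.98/(2√I) = -0.017091.
η_I = (∂Q/∂I)·(I/Q) = -0.017091 × (30605.9/78.646) = -6.651.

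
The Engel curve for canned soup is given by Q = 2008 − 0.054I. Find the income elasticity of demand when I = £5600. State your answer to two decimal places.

At I = 5600: Q = 1705.600.
dQ/dI = −0.054.
η = (dQ/dI)·(I/Q) = -0.054 × (5600/1705.600) = -0.18.

-0.18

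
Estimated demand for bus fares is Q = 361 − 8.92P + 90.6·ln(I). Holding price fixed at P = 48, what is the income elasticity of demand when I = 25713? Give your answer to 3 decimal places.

0.106

At P = 48, I = 25713: Q = 852.861.
Holding P constant, ∂Q/∂I = 90.6/I = 0.00352351.
η_I = (∂Q/∂I)·(I/Q) = 0.00352351 × (25713/852.861) = 0.106.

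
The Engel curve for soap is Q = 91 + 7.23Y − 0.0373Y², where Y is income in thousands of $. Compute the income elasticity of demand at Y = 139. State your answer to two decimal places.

-1.16

At Y = 139: Q = 375.2967.
dQ/dY = 7.23 − 0.0746Y = -3.13940.
η = (dQ/dY)·(Y/Q) = -3.13940 × (139/375.2967) = -1.16.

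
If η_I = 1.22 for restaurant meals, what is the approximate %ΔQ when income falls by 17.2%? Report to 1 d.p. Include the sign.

%ΔQ ≈ η × %ΔI = 1.22 × (-17.2%) = -21.0%.

-21.0%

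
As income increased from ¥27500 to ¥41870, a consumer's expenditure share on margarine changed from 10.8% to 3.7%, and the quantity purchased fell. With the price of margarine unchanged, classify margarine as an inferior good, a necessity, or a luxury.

inferior good

Quantity demanded falls as income rises, so η < 0.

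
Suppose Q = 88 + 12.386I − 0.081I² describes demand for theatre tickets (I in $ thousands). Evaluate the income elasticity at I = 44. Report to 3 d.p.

At I = 44: Q = 476.1680.
dQ/dI = 12.386 − 0.162I = 5.25800.
η = (dQ/dI)·(I/Q) = 5.25800 × (44/476.1680) = 0.486.

0.486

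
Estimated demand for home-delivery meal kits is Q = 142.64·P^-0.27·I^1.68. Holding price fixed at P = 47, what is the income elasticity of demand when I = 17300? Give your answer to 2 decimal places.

For a multiplicative demand Q = A·P^α·I^β, the income elasticity is β everywhere.
Here β = 1.68, so η = 1.68.

1.68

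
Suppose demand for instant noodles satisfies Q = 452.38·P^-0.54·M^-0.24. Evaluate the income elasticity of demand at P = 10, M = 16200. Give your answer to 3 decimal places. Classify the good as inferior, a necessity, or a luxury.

-0.240 (inferior good)

For a multiplicative demand Q = A·P^α·M^β, the income elasticity is β everywhere.
Here β = -0.24, so η = -0.240.
Since η < 0, this is an inferior good.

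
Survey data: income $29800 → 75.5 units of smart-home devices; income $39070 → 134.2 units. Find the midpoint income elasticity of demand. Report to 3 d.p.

ΔQ = 134.2 − 75.5 = 58.7; midpoint Q̄ = (75.5 + 134.2)/2 = 104.85.
ΔI = 39070 − 29800 = 9270; midpoint Ī = (29800 + 39070)/2 = 34435.
η = (ΔQ/Q̄) ÷ (ΔI/Ī) = (58.7/104.85) ÷ (9270/34435) = 2.080.

2.080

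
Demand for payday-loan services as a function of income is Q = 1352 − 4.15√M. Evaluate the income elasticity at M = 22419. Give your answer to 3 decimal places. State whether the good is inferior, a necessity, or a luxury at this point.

-0.425 (inferior good)

At M = 22419: Q = 730.622.
dQ/dM = -4.15/(2√M) = -0.0138583 at this income.
η = (dQ/dM)·(M/Q) = -0.0138583 × (22419/730.622) = -0.425.
Since η < 0, the good is an inferior good.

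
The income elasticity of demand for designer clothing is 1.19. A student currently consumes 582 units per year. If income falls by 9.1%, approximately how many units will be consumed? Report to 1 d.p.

%ΔQ ≈ η × %ΔI = 1.19 × (-9.1%) = -10.829%.
New Q ≈ 582 × (1 − 0.10829) = 519.0.

519.0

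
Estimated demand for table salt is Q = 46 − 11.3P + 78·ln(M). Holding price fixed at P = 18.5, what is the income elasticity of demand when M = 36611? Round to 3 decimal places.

At P = 18.5, M = 36611: Q = 656.582.
Holding P constant, ∂Q/∂M = 78/M = 0.00213051.
η_M = (∂Q/∂M)·(M/Q) = 0.00213051 × (36611/656.582) = 0.119.

0.119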